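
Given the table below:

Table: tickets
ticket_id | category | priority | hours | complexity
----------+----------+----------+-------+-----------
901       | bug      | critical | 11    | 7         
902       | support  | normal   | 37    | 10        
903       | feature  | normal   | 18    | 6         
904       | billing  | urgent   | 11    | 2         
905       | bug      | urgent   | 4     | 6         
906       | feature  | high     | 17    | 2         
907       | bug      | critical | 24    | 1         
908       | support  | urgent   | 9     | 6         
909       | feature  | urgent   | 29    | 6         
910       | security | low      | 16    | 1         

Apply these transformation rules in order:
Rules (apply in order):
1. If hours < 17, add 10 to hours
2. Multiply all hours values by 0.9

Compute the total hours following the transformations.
203.4

Step 1: Apply Rule 1 - Add 10 to records with hours < 17
  - 5 records affected: 51 + (5 × 10) = 101
  - Unaffected records: 125
  - Sum after Rule 1: 226
Step 2: Apply Rule 2 - Multiply all by 0.9
  - 226 × 0.9 = 203.4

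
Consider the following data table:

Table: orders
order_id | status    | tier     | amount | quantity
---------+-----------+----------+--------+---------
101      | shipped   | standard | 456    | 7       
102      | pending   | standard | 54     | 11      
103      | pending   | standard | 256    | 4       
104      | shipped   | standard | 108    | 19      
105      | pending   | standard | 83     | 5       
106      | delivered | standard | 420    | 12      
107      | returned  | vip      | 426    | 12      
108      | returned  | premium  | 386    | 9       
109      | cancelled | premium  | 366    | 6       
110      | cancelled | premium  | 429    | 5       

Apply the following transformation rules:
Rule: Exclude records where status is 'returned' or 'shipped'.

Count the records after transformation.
6

Step 1: Count records to exclude
  - 2 (returned) + 2 (shipped) = 4 records
Step 2: Total records: 10
Step 3: Remaining = 10 - 4 = 6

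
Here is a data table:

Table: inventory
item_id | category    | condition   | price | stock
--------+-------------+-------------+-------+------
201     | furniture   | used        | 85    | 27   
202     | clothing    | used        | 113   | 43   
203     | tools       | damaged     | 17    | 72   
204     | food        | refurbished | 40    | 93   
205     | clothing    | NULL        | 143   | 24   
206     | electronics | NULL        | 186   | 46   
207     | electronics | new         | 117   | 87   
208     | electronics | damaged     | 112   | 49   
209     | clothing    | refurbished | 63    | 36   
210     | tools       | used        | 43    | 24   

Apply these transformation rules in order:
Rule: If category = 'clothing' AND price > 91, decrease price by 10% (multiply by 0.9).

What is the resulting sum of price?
893.4

Step 1: Find records where category = 'clothing' AND price > 91
Step 2: 2 records match, summing to 256
Step 3: After multiplier: 256 × 0.9 = 230.4
Step 4: Unaffected records sum: 663
Step 5: Final sum = 230.4 + 663 = 893.4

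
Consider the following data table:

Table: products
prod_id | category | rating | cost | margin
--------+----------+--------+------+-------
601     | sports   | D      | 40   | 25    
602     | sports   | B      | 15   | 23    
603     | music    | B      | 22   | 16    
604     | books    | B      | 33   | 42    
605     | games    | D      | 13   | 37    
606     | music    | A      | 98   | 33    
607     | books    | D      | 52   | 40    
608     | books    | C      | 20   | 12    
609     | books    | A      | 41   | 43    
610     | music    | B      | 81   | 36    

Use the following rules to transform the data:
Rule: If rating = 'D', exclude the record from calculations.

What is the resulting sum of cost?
310

Step 1: Identify records where rating = 'D'
Step 2: The excluded records sum to 105
Step 3: Original total cost = 415
Step 4: Remaining total = 415 - 105 = 310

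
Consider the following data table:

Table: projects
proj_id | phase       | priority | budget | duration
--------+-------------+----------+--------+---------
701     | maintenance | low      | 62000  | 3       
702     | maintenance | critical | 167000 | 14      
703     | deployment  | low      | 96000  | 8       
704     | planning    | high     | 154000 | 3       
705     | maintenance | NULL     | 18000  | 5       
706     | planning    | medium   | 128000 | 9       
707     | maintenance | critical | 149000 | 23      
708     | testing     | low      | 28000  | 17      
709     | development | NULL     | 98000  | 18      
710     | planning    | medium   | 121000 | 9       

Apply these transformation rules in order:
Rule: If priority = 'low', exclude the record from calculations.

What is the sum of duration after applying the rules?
81

Step 1: Identify records where priority = 'low'
Step 2: The excluded records sum to 28
Step 3: Original total duration = 109
Step 4: Remaining total = 109 - 28 = 81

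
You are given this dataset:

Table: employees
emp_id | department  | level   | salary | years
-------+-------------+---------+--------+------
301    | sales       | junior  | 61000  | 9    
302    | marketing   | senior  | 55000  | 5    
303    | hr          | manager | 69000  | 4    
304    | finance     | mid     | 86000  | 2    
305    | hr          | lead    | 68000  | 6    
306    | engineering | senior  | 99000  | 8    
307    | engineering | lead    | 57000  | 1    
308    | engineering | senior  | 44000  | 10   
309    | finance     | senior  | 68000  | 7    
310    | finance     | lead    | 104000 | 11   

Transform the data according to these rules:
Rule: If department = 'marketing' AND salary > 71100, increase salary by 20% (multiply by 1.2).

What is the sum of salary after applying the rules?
711000

Step 1: Find records where department = 'marketing' AND salary > 71100
Step 2: 0 records match, summing to 0
Step 3: After multiplier: 0 × 1.2 = 0.0
Step 4: Unaffected records sum: 711000
Step 5: Final sum = 0.0 + 711000 = 711000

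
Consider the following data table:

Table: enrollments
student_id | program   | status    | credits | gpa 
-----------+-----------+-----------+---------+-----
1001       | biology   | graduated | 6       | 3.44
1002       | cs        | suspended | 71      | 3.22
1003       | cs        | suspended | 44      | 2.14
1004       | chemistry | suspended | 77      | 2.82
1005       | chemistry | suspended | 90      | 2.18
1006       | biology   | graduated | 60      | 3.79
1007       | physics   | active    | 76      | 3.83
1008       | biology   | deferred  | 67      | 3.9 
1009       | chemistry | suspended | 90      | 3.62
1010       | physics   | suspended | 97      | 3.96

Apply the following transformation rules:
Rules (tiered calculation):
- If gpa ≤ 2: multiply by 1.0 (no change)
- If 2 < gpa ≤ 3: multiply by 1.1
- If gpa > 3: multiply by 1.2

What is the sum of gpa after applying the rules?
38.77

Step 1: Tier 1 (gpa ≤ 2): 0 records, sum = 0 × 1.0 = 0.0
Step 2: Tier 2 (2 < gpa ≤ 3): 3 records, sum = 7.14 × 1.1 = 7.85
Step 3: Tier 3 (gpa > 3): 7 records, sum = 25.76 × 1.2 = 30.91
Step 4: Final sum = 0.0 + 7.85 + 30.91 = 38.77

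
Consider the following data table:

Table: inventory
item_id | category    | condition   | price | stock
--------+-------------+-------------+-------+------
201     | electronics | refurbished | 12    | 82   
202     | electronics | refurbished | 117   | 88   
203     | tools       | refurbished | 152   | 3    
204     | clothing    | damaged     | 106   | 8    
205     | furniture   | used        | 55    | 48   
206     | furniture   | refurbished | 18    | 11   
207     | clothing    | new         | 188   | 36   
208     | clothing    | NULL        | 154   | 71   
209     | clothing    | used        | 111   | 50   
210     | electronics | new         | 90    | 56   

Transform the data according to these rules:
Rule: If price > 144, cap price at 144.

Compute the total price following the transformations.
941

Step 1: 3 records have price > 144
Step 2: These records originally summed to 494
Step 3: After capping: 3 × 144 = 432
Step 4: Unaffected records sum: 509
Step 5: Final sum = 432 + 509 = 941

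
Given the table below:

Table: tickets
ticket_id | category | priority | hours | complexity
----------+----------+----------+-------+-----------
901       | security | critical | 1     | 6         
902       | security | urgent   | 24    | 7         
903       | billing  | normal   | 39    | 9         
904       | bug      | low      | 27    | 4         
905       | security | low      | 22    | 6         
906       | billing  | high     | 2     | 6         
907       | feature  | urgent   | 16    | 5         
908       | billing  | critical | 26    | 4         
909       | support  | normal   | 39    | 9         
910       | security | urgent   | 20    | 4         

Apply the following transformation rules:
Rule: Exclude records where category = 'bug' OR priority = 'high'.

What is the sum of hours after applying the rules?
187

Step 1: Find records where category = 'bug' OR priority = 'high'
Step 2: 2 records match, summing to 29
Step 3: Original sum: 216
Step 4: Remaining sum = 216 - 29 = 187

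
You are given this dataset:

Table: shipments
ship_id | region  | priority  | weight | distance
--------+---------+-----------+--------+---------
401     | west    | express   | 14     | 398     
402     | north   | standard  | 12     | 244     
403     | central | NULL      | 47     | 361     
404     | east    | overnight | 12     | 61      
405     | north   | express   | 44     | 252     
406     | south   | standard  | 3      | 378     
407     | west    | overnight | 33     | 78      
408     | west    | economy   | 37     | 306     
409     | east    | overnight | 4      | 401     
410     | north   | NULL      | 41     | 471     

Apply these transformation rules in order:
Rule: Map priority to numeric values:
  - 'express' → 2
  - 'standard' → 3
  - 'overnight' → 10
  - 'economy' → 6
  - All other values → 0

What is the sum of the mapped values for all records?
46

Step 1: Apply mapping to each record
Step 2: Count by status:
  'express': 2 records × 2 = 4
  'standard': 2 records × 3 = 6
  'overnight': 3 records × 10 = 30
  'economy': 1 records × 6 = 6
Step 3: Sum all mapped values = 46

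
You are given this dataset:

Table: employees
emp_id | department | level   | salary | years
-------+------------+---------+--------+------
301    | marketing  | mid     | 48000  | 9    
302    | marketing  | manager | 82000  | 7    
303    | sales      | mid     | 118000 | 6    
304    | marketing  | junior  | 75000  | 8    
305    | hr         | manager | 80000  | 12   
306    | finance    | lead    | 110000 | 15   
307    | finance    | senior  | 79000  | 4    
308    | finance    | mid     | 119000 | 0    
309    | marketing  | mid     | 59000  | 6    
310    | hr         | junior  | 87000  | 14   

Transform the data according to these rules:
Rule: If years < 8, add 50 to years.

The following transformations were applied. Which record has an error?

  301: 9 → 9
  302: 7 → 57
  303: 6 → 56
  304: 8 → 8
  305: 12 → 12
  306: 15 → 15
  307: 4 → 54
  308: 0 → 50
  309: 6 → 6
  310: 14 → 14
Record 309 has an error. The correct transformed value should be 56, not 6.

Step 1: Check each record against the rule
Step 2: Record 309 has years = 6
Step 3: Since 6 < 8, the bonus should have been applied
Step 4: Correct value = 56, but claimed value = 6
Conclusion: Record 309 has the error.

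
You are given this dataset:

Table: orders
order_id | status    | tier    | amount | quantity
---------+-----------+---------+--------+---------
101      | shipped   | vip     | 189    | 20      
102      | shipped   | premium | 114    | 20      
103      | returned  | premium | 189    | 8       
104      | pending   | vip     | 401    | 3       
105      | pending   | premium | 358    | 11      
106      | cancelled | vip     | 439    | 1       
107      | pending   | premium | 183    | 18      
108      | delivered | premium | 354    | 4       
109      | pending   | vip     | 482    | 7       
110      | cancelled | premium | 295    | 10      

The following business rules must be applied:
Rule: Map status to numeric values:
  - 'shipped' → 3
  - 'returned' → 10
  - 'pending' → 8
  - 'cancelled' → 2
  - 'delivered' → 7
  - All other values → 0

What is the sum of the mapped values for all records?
59

Step 1: Apply mapping to each record
Step 2: Count by status:
  'shipped': 2 records × 3 = 6
  'returned': 1 records × 10 = 10
  'pending': 4 records × 8 = 32
  'cancelled': 2 records × 2 = 4
  'delivered': 1 records × 7 = 7
Step 3: Sum all mapped values = 59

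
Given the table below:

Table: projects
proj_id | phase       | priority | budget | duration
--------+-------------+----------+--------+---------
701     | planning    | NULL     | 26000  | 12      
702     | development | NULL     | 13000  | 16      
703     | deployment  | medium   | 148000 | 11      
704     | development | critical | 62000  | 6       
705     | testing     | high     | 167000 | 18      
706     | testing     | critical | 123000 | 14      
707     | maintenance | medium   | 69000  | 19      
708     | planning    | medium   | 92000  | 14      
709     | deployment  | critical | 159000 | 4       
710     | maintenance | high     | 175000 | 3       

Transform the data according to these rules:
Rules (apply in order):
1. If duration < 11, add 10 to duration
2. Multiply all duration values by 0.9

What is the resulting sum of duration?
132.3

Step 1: Apply Rule 1 - Add 10 to records with duration < 11
  - 3 records affected: 13 + (3 × 10) = 43
  - Unaffected records: 104
  - Sum after Rule 1: 147
Step 2: Apply Rule 2 - Multiply all by 0.9
  - 147 × 0.9 = 132.3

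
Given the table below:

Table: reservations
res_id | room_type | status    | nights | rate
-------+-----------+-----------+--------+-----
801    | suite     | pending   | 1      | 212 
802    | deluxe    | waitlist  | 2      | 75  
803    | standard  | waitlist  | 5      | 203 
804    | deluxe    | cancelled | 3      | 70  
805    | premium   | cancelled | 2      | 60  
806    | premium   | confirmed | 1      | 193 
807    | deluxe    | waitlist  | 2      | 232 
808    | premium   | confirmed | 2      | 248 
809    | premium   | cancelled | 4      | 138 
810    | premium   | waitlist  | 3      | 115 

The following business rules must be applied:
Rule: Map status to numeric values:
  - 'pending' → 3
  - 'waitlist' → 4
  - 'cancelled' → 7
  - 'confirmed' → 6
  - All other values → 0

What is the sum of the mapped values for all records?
52

Step 1: Apply mapping to each record
Step 2: Count by status:
  'pending': 1 records × 3 = 3
  'waitlist': 4 records × 4 = 16
  'cancelled': 3 records × 7 = 21
  'confirmed': 2 records × 6 = 12
Step 3: Sum all mapped values = 52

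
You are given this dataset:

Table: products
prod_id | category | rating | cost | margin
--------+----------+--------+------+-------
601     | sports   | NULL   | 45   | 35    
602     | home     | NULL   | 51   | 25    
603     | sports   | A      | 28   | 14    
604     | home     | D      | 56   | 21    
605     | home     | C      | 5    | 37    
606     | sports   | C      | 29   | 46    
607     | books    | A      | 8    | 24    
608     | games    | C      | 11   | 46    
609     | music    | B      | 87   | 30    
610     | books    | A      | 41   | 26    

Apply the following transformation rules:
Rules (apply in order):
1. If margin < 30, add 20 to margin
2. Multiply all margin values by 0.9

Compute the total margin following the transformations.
363.6

Step 1: Apply Rule 1 - Add 20 to records with margin < 30
  - 5 records affected: 110 + (5 × 20) = 210
  - Unaffected records: 194
  - Sum after Rule 1: 404
Step 2: Apply Rule 2 - Multiply all by 0.9
  - 404 × 0.9 = 363.6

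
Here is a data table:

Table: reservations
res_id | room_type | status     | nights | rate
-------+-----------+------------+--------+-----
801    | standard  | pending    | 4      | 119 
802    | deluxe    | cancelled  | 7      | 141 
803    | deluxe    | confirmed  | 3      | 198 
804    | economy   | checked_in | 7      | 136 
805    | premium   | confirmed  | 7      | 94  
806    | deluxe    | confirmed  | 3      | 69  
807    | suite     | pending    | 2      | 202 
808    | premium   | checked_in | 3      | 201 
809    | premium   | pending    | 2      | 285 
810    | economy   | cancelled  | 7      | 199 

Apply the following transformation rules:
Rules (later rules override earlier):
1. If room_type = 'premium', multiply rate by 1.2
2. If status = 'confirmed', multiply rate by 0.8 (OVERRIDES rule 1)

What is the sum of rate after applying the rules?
1669.0

Step 1: Rule 2 takes priority for records with status = 'confirmed'
  - 3 records: 361 × 0.8 = 288.8
Step 2: Rule 1 applies to remaining records with room_type = 'premium'
  - 2 records: 486 × 1.2 = 583.2
Step 3: Other records unchanged: 797
Step 4: Final sum = 288.8 + 583.2 + 797 = 1669.0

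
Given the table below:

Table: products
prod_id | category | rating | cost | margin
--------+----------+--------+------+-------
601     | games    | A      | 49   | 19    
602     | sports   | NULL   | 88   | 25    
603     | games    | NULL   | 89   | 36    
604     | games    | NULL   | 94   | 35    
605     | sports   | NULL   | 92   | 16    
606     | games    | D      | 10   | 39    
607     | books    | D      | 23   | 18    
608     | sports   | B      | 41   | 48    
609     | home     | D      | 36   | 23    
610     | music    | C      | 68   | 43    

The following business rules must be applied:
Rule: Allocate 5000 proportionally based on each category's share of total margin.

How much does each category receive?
books: 298.01, games: 2135.76, home: 380.79, music: 711.92, sports: 1473.51

Step 1: Calculate total margin = 302
Step 2: Calculate each category's proportion:
  books: 18/302 = 5.96% → 298.01
  games: 129/302 = 42.72% → 2135.76
  home: 23/302 = 7.62% → 380.79
  music: 43/302 = 14.24% → 711.92
  sports: 89/302 = 29.47% → 1473.51
Step 3: Verify: sum of allocations ≈ 5000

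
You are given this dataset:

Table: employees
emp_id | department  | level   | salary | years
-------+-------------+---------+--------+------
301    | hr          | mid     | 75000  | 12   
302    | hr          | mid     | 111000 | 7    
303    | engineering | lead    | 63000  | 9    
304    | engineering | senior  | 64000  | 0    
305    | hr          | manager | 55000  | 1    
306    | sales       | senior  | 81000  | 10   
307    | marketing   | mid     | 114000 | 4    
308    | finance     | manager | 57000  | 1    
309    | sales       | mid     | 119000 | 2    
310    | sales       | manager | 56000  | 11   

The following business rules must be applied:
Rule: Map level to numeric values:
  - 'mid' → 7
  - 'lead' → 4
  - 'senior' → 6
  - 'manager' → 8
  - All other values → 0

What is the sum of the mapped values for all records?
68

Step 1: Apply mapping to each record
Step 2: Count by status:
  'mid': 4 records × 7 = 28
  'lead': 1 records × 4 = 4
  'senior': 2 records × 6 = 12
  'manager': 3 records × 8 = 24
Step 3: Sum all mapped values = 68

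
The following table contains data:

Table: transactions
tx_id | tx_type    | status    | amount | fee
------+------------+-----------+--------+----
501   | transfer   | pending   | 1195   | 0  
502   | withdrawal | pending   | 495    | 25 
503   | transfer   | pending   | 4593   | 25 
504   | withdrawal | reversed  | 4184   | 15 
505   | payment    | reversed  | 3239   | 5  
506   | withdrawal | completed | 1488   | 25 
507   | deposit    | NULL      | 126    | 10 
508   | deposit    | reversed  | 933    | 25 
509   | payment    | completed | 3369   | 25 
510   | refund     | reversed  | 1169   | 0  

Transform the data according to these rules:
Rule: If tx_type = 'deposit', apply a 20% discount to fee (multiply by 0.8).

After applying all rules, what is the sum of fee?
148.0

Step 1: Records with tx_type = 'deposit' have total fee = 35
Step 2: Apply multiplier: 35 × 0.8 = 28.0
Step 3: Other records total: 120
Step 4: Final sum = 28.0 + 120 = 148.0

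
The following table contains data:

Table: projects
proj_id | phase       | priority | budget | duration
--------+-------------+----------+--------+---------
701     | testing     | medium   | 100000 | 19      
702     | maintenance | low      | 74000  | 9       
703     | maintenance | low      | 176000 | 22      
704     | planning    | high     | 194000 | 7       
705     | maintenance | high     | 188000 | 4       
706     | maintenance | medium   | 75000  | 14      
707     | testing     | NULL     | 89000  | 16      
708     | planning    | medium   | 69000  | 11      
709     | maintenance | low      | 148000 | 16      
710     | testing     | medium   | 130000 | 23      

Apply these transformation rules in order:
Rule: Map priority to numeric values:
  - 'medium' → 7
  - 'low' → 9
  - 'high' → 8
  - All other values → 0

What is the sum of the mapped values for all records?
71

Step 1: Apply mapping to each record
Step 2: Count by status:
  'medium': 4 records × 7 = 28
  'low': 3 records × 9 = 27
  'high': 2 records × 8 = 16
Step 3: Sum all mapped values = 71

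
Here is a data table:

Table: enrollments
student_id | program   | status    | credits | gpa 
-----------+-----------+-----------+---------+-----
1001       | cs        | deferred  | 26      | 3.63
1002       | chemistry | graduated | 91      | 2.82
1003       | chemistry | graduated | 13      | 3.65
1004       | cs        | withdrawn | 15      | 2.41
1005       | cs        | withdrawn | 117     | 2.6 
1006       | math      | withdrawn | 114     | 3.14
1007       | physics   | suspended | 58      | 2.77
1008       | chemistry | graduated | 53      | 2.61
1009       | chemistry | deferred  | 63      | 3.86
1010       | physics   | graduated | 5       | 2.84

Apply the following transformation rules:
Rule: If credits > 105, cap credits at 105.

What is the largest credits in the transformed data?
105

Step 1: Original maximum credits = 117
Step 2: Apply cap at 105
Step 3: 2 records had credits > 105 and were capped
Step 4: Maximum after transformation = 105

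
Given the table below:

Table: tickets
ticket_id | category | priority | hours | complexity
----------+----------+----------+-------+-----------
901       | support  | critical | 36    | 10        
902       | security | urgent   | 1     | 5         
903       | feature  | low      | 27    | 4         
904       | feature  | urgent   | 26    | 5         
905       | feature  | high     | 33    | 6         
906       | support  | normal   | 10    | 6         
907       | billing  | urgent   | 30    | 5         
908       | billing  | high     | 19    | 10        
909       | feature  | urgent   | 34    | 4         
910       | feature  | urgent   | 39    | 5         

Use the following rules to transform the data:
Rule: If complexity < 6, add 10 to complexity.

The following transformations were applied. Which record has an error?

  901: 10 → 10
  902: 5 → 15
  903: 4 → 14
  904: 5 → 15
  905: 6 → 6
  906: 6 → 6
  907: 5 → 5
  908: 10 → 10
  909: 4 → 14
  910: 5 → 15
Record 907 has an error. The correct transformed value should be 15, not 5.

Step 1: Check each record against the rule
Step 2: Record 907 has complexity = 5
Step 3: Since 5 < 6, the bonus should have been applied
Step 4: Correct value = 15, but claimed value = 5
Conclusion: Record 907 has the error.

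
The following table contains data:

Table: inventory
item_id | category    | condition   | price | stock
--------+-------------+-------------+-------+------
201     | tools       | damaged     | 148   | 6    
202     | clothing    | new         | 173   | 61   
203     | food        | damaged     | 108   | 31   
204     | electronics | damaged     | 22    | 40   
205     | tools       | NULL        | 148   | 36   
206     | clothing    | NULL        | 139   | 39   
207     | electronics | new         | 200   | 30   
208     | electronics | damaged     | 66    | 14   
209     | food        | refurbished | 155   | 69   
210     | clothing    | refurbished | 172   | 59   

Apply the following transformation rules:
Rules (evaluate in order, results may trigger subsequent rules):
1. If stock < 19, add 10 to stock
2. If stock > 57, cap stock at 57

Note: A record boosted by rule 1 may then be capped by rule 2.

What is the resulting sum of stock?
387

Step 1: Apply rule 1 to records with stock < 19
  - 2 records get bonus of 10
  - Of these, 0 records then exceed 57 and get capped
Step 2: Apply rule 2 to records with stock > 57
  - 3 records (original) are capped
Step 3: Calculate final sum = 387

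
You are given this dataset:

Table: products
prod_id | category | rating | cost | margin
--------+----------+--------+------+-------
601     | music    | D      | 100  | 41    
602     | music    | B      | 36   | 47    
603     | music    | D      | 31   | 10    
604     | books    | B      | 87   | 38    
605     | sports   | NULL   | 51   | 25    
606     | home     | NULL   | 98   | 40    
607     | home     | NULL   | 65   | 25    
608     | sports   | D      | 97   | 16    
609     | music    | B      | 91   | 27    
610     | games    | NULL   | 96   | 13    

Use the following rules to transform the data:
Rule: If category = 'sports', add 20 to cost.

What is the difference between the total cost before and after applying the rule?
40

Step 1: Original sum of cost = 752
Step 2: 2 records have category = 'sports'
Step 3: Each affected record changes by 20
Step 4: Total change = 2 × 20 = 40
Step 5: New sum = 752 + 40 = 792
Step 6: Difference = |792 - 752| = 40
        (Sum increased by 40)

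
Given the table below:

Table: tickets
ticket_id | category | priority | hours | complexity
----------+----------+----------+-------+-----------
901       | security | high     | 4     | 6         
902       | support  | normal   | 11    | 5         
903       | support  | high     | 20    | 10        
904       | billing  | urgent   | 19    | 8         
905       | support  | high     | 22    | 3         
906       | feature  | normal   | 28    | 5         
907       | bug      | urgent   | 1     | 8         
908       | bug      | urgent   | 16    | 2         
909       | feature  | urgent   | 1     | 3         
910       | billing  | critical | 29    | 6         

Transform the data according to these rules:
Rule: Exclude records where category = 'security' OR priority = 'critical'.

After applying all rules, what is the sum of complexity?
44

Step 1: Find records where category = 'security' OR priority = 'critical'
Step 2: 2 records match, summing to 12
Step 3: Original sum: 56
Step 4: Remaining sum = 56 - 12 = 44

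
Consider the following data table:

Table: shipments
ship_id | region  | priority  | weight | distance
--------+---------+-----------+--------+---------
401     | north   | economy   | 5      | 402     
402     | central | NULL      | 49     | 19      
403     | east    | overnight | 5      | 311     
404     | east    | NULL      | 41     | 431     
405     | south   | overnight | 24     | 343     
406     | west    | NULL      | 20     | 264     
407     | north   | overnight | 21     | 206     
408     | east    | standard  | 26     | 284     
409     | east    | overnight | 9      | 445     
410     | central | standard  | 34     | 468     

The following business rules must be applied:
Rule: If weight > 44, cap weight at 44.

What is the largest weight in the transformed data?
44

Step 1: Original maximum weight = 49
Step 2: Apply cap at 44
Step 3: 1 records had weight > 44 and were capped
Step 4: Maximum after transformation = 44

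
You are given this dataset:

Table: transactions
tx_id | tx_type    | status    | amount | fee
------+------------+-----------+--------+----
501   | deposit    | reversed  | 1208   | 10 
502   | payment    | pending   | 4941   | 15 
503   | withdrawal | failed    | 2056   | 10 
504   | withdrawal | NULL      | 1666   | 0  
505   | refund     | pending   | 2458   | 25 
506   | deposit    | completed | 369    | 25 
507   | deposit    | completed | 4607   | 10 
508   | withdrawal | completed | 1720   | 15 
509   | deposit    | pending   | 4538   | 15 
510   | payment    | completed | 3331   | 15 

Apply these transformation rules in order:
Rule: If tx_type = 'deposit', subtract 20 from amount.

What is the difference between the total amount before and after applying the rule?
80

Step 1: Original sum of amount = 26894
Step 2: 4 records have tx_type = 'deposit'
Step 3: Each affected record changes by -20
Step 4: Total change = 4 × -20 = -80
Step 5: New sum = 26894 + -80 = 26814
Step 6: Difference = |26814 - 26894| = 80
        (Sum decreased by 80)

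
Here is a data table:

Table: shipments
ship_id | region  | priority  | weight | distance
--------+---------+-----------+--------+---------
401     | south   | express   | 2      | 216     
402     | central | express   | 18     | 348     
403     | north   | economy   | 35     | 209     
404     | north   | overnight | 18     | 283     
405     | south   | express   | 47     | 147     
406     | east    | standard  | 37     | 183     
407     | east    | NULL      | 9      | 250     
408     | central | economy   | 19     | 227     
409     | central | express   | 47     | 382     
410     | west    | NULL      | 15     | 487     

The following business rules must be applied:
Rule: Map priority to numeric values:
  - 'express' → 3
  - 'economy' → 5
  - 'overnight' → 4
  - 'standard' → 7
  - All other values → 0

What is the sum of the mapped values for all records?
33

Step 1: Apply mapping to each record
Step 2: Count by status:
  'express': 4 records × 3 = 12
  'economy': 2 records × 5 = 10
  'overnight': 1 records × 4 = 4
  'standard': 1 records × 7 = 7
Step 3: Sum all mapped values = 33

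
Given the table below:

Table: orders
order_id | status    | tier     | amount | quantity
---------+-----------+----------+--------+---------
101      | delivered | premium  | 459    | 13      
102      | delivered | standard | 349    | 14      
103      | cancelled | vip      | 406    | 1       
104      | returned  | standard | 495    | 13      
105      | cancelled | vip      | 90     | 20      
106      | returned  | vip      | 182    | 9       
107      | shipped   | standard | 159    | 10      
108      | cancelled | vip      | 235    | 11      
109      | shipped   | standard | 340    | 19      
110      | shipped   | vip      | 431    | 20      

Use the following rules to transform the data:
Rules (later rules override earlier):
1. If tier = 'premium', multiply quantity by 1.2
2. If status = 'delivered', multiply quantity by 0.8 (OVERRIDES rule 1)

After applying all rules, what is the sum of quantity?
124.6

Step 1: Rule 2 takes priority for records with status = 'delivered'
  - 2 records: 27 × 0.8 = 21.6
Step 2: Rule 1 applies to remaining records with tier = 'premium'
  - 0 records: 0 × 1.2 = 0.0
Step 3: Other records unchanged: 103
Step 4: Final sum = 21.6 + 0.0 + 103 = 124.6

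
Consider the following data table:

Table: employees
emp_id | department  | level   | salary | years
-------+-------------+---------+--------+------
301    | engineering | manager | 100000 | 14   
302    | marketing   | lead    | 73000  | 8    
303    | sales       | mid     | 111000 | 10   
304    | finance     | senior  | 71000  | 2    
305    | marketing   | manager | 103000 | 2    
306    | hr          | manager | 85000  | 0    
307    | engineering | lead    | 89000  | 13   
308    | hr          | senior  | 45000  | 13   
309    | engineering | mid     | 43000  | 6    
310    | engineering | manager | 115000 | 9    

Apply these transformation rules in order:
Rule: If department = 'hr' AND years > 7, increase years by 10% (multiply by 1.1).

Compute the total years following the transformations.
78.3

Step 1: Find records where department = 'hr' AND years > 7
Step 2: 1 records match, summing to 13
Step 3: After multiplier: 13 × 1.1 = 14.3
Step 4: Unaffected records sum: 64
Step 5: Final sum = 14.3 + 64 = 78.3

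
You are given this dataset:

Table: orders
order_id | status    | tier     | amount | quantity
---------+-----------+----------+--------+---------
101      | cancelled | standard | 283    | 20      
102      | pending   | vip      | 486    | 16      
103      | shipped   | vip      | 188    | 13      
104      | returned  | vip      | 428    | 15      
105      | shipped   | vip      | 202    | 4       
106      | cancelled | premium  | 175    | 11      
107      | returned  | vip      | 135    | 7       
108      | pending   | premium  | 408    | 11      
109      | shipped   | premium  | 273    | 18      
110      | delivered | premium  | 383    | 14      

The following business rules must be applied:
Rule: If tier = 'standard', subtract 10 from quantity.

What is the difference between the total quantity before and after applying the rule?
10

Step 1: Original sum of quantity = 129
Step 2: 1 records have tier = 'standard'
Step 3: Each affected record changes by -10
Step 4: Total change = 1 × -10 = -10
Step 5: New sum = 129 + -10 = 119
Step 6: Difference = |119 - 129| = 10
        (Sum decreased by 10)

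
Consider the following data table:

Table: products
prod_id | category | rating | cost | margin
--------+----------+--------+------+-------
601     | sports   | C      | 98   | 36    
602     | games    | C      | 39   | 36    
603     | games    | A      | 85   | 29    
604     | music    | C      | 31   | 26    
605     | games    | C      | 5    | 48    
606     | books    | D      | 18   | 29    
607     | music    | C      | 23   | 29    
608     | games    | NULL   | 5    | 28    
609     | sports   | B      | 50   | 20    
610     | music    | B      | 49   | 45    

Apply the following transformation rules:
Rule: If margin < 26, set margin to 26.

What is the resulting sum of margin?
332

Step 1: 1 records have margin < 26
Step 2: These records originally summed to 20
Step 3: After setting to minimum: 1 × 26 = 26
Step 4: Unaffected records sum: 306
Step 5: Final sum = 26 + 306 = 332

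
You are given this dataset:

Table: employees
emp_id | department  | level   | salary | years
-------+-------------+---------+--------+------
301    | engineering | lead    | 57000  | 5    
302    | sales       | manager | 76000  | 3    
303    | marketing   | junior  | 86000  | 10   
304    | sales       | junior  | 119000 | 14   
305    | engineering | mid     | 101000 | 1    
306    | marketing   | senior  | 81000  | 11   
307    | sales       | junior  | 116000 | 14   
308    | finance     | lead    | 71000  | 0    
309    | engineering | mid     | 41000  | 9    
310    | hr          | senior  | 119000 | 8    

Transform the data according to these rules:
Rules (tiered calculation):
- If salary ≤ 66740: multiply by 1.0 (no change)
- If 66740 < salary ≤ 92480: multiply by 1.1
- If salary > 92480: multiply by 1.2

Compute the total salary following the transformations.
989400.0

Step 1: Tier 1 (salary ≤ 66740): 2 records, sum = 98000 × 1.0 = 98000.0
Step 2: Tier 2 (66740 < salary ≤ 92480): 4 records, sum = 314000 × 1.1 = 345400.0
Step 3: Tier 3 (salary > 92480): 4 records, sum = 455000 × 1.2 = 546000.0
Step 4: Final sum = 98000.0 + 345400.0 + 546000.0 = 989400.0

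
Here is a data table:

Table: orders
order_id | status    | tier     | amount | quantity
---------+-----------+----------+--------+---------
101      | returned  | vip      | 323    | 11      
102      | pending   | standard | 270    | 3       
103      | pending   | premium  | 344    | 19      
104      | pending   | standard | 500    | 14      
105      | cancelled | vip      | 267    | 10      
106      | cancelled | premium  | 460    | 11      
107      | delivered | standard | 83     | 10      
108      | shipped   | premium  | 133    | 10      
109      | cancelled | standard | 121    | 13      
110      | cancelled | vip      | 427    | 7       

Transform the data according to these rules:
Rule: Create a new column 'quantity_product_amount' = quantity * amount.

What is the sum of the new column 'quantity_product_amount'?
32351

Step 1: For each record, compute quantity * amount
Example calculations:
  11 * 323 = 3553
  3 * 270 = 810
  19 * 344 = 6536
  ...
Step 2: Sum all derived values
Step 3: Total = 32351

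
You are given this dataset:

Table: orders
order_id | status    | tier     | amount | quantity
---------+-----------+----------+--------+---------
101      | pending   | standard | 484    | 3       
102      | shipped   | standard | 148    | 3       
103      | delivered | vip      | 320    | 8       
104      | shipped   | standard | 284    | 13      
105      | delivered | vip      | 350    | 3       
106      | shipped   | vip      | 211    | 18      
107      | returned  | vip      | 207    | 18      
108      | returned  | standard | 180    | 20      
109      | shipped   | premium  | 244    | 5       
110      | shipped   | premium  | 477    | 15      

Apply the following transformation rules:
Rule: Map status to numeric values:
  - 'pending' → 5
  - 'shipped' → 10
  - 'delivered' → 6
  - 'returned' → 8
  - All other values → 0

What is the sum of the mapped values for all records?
83

Step 1: Apply mapping to each record
Step 2: Count by status:
  'pending': 1 records × 5 = 5
  'shipped': 5 records × 10 = 50
  'delivered': 2 records × 6 = 12
  'returned': 2 records × 8 = 16
Step 3: Sum all mapped values = 83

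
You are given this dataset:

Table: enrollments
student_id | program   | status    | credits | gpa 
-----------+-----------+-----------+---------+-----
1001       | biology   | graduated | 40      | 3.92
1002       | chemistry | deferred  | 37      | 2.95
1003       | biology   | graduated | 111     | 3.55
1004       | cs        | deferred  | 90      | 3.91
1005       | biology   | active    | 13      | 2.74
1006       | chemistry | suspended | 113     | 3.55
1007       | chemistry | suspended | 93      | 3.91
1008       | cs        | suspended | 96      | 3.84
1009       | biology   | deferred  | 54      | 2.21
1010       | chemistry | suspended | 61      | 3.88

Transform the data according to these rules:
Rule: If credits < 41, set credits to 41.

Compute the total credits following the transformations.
741

Step 1: 3 records have credits < 41
Step 2: These records originally summed to 90
Step 3: After setting to minimum: 3 × 41 = 123
Step 4: Unaffected records sum: 618
Step 5: Final sum = 123 + 618 = 741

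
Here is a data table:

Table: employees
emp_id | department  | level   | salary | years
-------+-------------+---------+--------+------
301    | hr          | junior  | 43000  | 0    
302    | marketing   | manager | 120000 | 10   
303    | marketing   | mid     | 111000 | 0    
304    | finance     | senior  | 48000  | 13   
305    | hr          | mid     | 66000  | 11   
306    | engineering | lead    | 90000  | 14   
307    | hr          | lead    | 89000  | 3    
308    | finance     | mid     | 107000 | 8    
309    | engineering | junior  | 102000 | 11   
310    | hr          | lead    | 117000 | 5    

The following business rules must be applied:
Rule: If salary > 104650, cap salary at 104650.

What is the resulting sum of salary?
856600

Step 1: 4 records have salary > 104650
Step 2: These records originally summed to 455000
Step 3: After capping: 4 × 104650 = 418600
Step 4: Unaffected records sum: 438000
Step 5: Final sum = 418600 + 438000 = 856600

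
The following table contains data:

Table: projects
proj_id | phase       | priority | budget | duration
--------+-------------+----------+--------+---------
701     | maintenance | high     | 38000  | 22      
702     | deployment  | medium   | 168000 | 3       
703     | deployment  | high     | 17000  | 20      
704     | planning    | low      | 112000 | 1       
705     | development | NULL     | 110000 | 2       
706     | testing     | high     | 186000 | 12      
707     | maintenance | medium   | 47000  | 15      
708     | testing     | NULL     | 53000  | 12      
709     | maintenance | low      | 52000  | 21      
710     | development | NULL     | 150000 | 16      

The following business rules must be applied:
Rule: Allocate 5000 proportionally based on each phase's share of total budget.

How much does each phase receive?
deployment: 991.43, development: 1393.35, maintenance: 734.19, planning: 600.21, testing: 1280.81

Step 1: Calculate total budget = 933000
Step 2: Calculate each phase's proportion:
  deployment: 185000/933000 = 19.83% → 991.43
  development: 260000/933000 = 27.87% → 1393.35
  maintenance: 137000/933000 = 14.68% → 734.19
  planning: 112000/933000 = 12.00% → 600.21
  testing: 239000/933000 = 25.62% → 1280.81
Step 3: Verify: sum of allocations ≈ 5000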